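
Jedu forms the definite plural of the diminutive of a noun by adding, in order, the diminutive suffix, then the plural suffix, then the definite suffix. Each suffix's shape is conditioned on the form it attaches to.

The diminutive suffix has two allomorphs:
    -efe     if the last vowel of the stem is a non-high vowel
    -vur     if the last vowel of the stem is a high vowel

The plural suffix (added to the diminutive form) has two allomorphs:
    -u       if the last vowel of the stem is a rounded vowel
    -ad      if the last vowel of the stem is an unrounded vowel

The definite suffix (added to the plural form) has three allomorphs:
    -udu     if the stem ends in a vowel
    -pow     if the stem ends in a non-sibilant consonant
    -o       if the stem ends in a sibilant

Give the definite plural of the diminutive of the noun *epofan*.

epofanefeadpow

*epofan* — last vowel /a/ (a non-high vowel) → -efe → *epofanefe*.
The diminutive form *epofanefe*: last vowel = /e/, an unrounded vowel → -ad → *epofanefead*.
The final sound of the plural form *epofanefead* is /d/, which is a non-sibilant consonant, so the definite suffix is -pow, giving *epofanefeadpow*.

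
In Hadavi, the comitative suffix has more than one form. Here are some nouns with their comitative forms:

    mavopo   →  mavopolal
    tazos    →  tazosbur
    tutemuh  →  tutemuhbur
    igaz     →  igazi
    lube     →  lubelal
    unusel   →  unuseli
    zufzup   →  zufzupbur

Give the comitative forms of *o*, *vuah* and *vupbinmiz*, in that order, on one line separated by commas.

olal, vuahbur, vupbinmizi

The alternation tracks the final sound of the stem — -bur when the stem ends in a voiceless consonant (*tazos*, *tutemuh*, *zufzup*); -i when the stem ends in a voiced consonant (*igaz*, *unusel*); -lal when the stem ends in a vowel (*mavopo*, *lube*).
Since the final sound of *o* is /o/ (a vowel), it takes -lal, giving *olal*.
*vuah* — final sound /h/ (a voiceless consonant) → -bur → *vuahbur*.
*vupbinmiz* — final sound /z/ (a voiced consonant) → -i → *vupbinmizi*.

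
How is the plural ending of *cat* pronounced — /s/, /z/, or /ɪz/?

The stem *cat* ends in a voiceless non-sibilant consonant.
The plural suffix surfaces as /ɪz/ after sibilants, /s/ after other voiceless consonants, and /z/ after other voiced sounds.
So the plural -s on *cat* is pronounced /s/.

/s/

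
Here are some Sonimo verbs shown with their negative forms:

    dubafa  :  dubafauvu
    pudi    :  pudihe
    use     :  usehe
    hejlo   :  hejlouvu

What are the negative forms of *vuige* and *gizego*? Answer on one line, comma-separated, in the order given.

vuigehe, gizegouvu

The alternation tracks the last vowel of the stem — -he when the last vowel of the stem is a front vowel (*pudi*, *use*); -uvu when the last vowel of the stem is a back vowel (*dubafa*, *hejlo*).
Since the last vowel of *vuige* is /e/ (a front vowel), it takes -he, giving *vuigehe*.
*gizego*: last vowel = /o/, a back vowel → -uvu → *gizegouvu*.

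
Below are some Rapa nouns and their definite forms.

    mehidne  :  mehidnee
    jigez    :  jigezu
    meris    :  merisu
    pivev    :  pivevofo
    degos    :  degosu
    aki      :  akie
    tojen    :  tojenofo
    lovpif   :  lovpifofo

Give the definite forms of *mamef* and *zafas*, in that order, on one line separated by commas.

The suffix is conditioned by the final sound: -u when the stem ends in a sibilant (*jigez*, *meris*, *degos*); -ofo when the stem ends in a non-sibilant consonant (*pivev*, *tojen*, *lovpif*); -e when the stem ends in a vowel (*mehidne*, *aki*).
*mamef* — final sound /f/ (a non-sibilant consonant) → -ofo → *mamefofo*.
The final sound of *zafas* is /s/, which is a sibilant, so the suffix is -u, giving *zafasu*.

mamefofo, zafasu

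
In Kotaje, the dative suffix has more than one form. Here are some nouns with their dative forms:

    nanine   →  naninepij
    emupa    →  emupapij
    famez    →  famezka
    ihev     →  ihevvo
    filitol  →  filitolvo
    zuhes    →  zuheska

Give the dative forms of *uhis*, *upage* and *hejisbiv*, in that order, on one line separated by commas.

Looking at the final sound of each stem: -ka when the stem ends in a sibilant (*famez*, *zuhes*); -vo when the stem ends in a non-sibilant consonant (*ihev*, *filitol*); -pij when the stem ends in a vowel (*nanine*, *emupa*).
*uhis*: final sound = /s/, a sibilant → -ka → *uhiska*.
*upage*: final sound = /e/, a vowel → -pij → *upagepij*.
*hejisbiv* — final sound /v/ (a non-sibilant consonant) → -vo → *hejisbivvo*.

uhiska, upagepij, hejisbivvo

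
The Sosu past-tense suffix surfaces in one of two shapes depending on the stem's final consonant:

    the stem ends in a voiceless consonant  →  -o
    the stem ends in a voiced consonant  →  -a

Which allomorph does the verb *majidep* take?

*majidep* — final consonant /p/ (voiceless) → -o.

-o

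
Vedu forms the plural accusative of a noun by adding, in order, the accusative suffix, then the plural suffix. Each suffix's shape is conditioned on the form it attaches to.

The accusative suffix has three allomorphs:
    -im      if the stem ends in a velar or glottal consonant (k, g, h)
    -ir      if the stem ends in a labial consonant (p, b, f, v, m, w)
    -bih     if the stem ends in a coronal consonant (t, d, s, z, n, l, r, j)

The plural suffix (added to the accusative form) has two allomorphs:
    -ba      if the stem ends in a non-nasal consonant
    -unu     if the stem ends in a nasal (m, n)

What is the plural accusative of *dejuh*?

dejuhimunu

*dejuh* — final consonant /h/ (velar/glottal) → -im → *dejuhim*.
The accusative form *dejuhim*: final consonant = /m/, a nasal → -unu → *dejuhimunu*.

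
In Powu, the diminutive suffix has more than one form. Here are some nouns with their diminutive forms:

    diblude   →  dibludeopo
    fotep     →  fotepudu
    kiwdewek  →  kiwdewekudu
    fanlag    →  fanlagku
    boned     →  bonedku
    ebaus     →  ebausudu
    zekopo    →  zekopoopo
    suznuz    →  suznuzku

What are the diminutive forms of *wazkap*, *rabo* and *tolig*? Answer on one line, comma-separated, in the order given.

wazkapudu, raboopo, toligku

The pattern is voicing of the final sound: -udu when the stem ends in a voiceless consonant (*fotep*, *kiwdewek*, *ebaus*); -ku when the stem ends in a voiced consonant (*fanlag*, *boned*, *suznuz*); -opo when the stem ends in a vowel (*diblude*, *zekopo*).
*wazkap*: final sound = /p/, a voiceless consonant → -udu → *wazkapudu*.
The final sound of *rabo* is /o/, which is a vowel, so the suffix is -opo, giving *raboopo*.
*tolig* — final sound /g/ (a voiced consonant) → -ku → *toligku*.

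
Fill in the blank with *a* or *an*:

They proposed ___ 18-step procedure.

The indefinite article is chosen by the initial *sound* of the following word, not its spelling.
The number *18* is spoken "eighteen", beginning with /ˌeɪˈtiːn/ — a vowel sound.
So the article is *an*: They proposed an 18-step procedure.

an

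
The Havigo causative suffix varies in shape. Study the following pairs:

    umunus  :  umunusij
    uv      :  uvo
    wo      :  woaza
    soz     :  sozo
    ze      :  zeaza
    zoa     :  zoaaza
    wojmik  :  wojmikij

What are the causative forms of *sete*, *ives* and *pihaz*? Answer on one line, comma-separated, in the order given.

seteaza, ivesij, pihazo

The alternation tracks the final sound of the stem — -ij when the stem ends in a voiceless consonant (*umunus*, *wojmik*); -o when the stem ends in a voiced consonant (*uv*, *soz*); -aza when the stem ends in a vowel (*wo*, *ze*, *zoa*).
Since the final sound of *sete* is /e/ (a vowel), it takes -aza, giving *seteaza*.
The final sound of *ives* is /s/, which is a voiceless consonant, so the suffix is -ij, giving *ivesij*.
The final sound of *pihaz* is /z/, which is a voiced consonant, so the suffix is -o, giving *pihazo*.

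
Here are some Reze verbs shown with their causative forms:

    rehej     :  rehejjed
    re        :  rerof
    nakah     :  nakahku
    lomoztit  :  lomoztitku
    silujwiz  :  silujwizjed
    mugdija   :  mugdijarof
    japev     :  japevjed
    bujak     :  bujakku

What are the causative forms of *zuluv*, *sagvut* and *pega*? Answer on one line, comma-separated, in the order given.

The suffix is conditioned by the final sound: -ku when the stem ends in a voiceless consonant (*nakah*, *lomoztit*, *bujak*); -jed when the stem ends in a voiced consonant (*rehej*, *silujwiz*, *japev*); -rof when the stem ends in a vowel (*re*, *mugdija*).
The final sound of *zuluv* is /v/, which is a voiced consonant, so the suffix is -jed, giving *zuluvjed*.
*sagvut*: final sound = /t/, a voiceless consonant → -ku → *sagvutku*.
The final sound of *pega* is /a/, which is a vowel, so the suffix is -rof, giving *pegarof*.

zuluvjed, sagvutku, pegarof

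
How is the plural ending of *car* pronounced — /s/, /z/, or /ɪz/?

The stem *car* ends in a voiced non-sibilant sound.
The plural suffix surfaces as /ɪz/ after sibilants, /s/ after other voiceless consonants, and /z/ after other voiced sounds.
So the plural -s on *car* is pronounced /z/.

/z/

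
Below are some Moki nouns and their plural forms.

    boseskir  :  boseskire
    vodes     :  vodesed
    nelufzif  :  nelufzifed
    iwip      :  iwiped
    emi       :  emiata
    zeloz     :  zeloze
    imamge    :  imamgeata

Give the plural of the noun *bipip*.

bipiped

The pattern is voicing of the final sound: -ed when the stem ends in a voiceless consonant (*vodes*, *nelufzif*, *iwip*); -e when the stem ends in a voiced consonant (*boseskir*, *zeloz*); -ata when the stem ends in a vowel (*emi*, *imamge*).
The final sound of *bipip* is /p/, which is a voiceless consonant, so the suffix is -ed, giving *bipiped*.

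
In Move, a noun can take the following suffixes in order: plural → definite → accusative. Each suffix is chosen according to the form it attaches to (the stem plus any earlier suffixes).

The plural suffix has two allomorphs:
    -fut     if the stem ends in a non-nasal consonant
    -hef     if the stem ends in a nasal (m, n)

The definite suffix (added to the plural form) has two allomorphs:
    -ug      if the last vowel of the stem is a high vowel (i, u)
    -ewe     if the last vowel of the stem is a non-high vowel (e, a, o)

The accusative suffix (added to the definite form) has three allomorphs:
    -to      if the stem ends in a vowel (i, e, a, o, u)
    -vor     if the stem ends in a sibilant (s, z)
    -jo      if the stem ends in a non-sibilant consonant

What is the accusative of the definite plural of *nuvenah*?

Since the final consonant of *nuvenah* is /h/ (non-nasal), it takes -fut, giving *nuvenahfut*.
The plural form *nuvenahfut*: last vowel = /u/, a high vowel → -ug → *nuvenahfutug*.
The definite form *nuvenahfutug* — final sound /g/ (a non-sibilant consonant) → -jo → *nuvenahfutugjo*.

nuvenahfutugjo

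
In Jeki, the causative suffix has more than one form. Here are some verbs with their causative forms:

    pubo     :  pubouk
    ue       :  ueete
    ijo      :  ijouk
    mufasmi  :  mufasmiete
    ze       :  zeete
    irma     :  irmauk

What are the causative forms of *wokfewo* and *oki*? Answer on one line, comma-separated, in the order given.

wokfewouk, okiete

Looking at the last vowel of each stem: -ete when the last vowel of the stem is a front vowel (*ue*, *mufasmi*, *ze*); -uk when the last vowel of the stem is a back vowel (*pubo*, *ijo*, *irma*).
*wokfewo*: last vowel = /o/, a back vowel → -uk → *wokfewouk*.
The last vowel of *oki* is /i/, which is a front vowel, so the suffix is -ete, giving *okiete*.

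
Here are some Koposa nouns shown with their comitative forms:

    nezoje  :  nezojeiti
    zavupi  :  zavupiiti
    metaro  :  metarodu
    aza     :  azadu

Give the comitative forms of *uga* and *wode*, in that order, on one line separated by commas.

The suffix is conditioned by the last vowel: -iti when the last vowel of the stem is a front vowel (*nezoje*, *zavupi*); -du when the last vowel of the stem is a back vowel (*metaro*, *aza*).
Since the last vowel of *uga* is /a/ (a back vowel), it takes -du, giving *ugadu*.
Since the last vowel of *wode* is /e/ (a front vowel), it takes -iti, giving *wodeiti*.

ugadu, wodeiti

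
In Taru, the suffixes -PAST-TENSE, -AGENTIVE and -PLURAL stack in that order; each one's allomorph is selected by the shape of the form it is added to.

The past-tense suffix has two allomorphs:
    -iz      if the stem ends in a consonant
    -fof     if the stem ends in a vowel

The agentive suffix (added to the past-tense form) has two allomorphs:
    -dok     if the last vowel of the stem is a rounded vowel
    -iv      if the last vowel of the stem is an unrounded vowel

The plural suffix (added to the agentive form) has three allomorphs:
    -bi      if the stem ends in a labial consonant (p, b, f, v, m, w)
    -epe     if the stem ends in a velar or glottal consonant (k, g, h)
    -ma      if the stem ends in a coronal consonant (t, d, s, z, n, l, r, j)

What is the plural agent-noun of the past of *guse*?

gusefofdokepe

*guse*: final sound = /e/, a vowel → -fof → *gusefof*.
The past-tense form *gusefof* — last vowel /o/ (a rounded vowel) → -dok → *gusefofdok*.
The agentive form *gusefofdok*: final consonant = /k/, velar/glottal → -epe → *gusefofdokepe*.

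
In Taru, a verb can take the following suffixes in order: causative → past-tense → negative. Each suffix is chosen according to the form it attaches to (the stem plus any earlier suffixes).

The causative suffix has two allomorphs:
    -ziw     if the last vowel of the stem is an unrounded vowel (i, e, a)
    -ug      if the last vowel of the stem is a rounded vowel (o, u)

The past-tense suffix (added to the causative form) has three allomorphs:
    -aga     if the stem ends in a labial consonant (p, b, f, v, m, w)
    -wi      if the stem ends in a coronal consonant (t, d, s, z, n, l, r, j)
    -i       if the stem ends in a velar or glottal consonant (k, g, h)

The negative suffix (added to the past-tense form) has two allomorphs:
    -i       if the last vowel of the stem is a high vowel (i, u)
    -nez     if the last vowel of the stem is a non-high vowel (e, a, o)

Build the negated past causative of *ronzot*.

ronzotugii

*ronzot*: last vowel = /o/, a rounded vowel → -ug → *ronzotug*.
The causative form *ronzotug* — final consonant /g/ (velar/glottal) → -i → *ronzotugi*.
The past-tense form *ronzotugi*: last vowel = /i/, a high vowel → -i → *ronzotugii*.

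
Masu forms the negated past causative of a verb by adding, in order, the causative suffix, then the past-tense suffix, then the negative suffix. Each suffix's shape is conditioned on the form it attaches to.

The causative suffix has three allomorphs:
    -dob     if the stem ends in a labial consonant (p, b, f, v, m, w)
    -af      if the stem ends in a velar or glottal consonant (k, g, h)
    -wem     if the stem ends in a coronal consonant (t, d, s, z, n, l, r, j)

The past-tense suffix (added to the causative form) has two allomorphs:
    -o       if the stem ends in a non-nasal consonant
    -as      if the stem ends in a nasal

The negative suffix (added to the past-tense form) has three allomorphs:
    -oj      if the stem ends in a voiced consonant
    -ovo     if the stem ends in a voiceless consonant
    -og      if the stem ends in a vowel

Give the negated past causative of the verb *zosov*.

zosovdoboog

The final consonant of *zosov* is /v/, which is labial, so the causative suffix is -dob, giving *zosovdob*.
The final consonant of the causative form *zosovdob* is /b/, which is non-nasal, so the past-tense suffix is -o, giving *zosovdobo*.
The past-tense form *zosovdobo*: final sound = /o/, a vowel → -og → *zosovdoboog*.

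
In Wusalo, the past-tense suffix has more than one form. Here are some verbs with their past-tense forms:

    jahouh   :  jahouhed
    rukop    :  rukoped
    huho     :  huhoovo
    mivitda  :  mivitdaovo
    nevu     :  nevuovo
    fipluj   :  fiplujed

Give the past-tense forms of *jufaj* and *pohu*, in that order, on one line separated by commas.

jufajed, pohuovo

Looking at the final sound of each stem: -ed when the stem ends in a consonant (*jahouh*, *rukop*, *fipluj*); -ovo when the stem ends in a vowel (*huho*, *mivitda*, *nevu*).
The final sound of *jufaj* is /j/, which is a consonant, so the suffix is -ed, giving *jufajed*.
Since the final sound of *pohu* is /u/ (a vowel), it takes -ovo, giving *pohuovo*.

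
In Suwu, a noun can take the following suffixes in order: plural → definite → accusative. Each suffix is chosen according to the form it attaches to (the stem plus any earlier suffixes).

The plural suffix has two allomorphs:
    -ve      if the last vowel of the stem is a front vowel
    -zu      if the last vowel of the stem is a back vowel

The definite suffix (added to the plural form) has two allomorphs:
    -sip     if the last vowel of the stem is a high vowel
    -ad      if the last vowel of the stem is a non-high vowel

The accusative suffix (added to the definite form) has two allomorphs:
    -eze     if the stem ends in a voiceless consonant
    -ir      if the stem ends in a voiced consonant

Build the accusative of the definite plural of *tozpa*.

Since the last vowel of *tozpa* is /a/ (a back vowel), it takes -zu, giving *tozpazu*.
Since the last vowel of the plural form *tozpazu* is /u/ (a high vowel), it takes -sip, giving *tozpazusip*.
Since the final consonant of the definite form *tozpazusip* is /p/ (voiceless), it takes -eze, giving *tozpazusipeze*.

tozpazusipeze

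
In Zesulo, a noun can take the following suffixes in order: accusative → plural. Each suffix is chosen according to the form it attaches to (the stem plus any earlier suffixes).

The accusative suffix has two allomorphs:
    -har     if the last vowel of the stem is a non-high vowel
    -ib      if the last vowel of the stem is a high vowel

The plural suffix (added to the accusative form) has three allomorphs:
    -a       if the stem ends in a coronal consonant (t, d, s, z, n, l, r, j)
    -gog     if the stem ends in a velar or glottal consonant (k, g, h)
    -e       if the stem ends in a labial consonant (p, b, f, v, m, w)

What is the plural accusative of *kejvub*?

Since the last vowel of *kejvub* is /u/ (a high vowel), it takes -ib, giving *kejvubib*.
The accusative form *kejvubib* — final consonant /b/ (labial) → -e → *kejvubibe*.

kejvubibe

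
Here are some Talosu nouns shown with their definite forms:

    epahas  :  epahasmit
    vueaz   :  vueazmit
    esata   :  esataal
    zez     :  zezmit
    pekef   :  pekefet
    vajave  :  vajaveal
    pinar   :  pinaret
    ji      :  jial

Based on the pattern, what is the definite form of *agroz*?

The alternation tracks the final sound of the stem — -mit when the stem ends in a sibilant (*epahas*, *vueaz*, *zez*); -et when the stem ends in a non-sibilant consonant (*pekef*, *pinar*); -al when the stem ends in a vowel (*esata*, *vajave*, *ji*).
*agroz* — final sound /z/ (a sibilant) → -mit → *agrozmit*.

agrozmit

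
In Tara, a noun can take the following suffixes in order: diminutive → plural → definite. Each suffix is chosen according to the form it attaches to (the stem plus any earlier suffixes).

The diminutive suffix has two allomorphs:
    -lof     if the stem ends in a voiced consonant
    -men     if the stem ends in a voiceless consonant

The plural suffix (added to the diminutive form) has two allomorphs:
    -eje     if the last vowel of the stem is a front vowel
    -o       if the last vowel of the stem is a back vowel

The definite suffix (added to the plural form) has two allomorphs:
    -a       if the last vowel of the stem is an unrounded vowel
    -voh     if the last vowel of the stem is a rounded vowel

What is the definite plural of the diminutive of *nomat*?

*nomat* — final consonant /t/ (voiceless) → -men → *nomatmen*.
Since the last vowel of the diminutive form *nomatmen* is /e/ (a front vowel), it takes -eje, giving *nomatmeneje*.
The last vowel of the plural form *nomatmeneje* is /e/, which is an unrounded vowel, so the definite suffix is -a, giving *nomatmenejea*.

nomatmenejea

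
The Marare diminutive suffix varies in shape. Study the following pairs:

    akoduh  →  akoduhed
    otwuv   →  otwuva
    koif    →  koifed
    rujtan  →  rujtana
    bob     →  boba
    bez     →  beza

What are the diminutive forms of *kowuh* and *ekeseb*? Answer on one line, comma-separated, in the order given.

kowuhed, ekeseba

Looking at the final consonant of each stem: -ed when the stem ends in a voiceless consonant (*akoduh*, *koif*); -a when the stem ends in a voiced consonant (*otwuv*, *rujtan*, *bob*, *bez*).
*kowuh*: final consonant = /h/, voiceless → -ed → *kowuhed*.
The final consonant of *ekeseb* is /b/, which is voiced, so the suffix is -a, giving *ekeseba*.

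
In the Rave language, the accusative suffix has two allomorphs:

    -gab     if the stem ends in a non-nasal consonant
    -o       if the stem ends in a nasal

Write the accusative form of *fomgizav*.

*fomgizav* — final consonant /v/ (non-nasal) → -gab → *fomgizavgab*.

fomgizavgab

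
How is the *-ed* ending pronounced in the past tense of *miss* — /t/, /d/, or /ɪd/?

/t/

The stem *miss* ends in a voiceless consonant other than /t/.
The -ed suffix is realized as /ɪd/ after /t, d/; as /t/ after other voiceless consonants; and as /d/ after other voiced sounds.
So -ed on *miss* is pronounced /t/.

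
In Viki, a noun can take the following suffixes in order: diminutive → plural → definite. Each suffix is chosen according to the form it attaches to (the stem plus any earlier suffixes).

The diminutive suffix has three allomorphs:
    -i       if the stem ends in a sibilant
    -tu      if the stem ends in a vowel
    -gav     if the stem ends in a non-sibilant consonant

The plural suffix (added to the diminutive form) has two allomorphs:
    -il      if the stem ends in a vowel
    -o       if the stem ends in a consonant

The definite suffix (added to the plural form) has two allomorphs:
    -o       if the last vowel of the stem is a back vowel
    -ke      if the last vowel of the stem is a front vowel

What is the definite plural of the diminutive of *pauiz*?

*pauiz* — final sound /z/ (a sibilant) → -i → *pauizi*.
The final sound of the diminutive form *pauizi* is /i/, which is a vowel, so the plural suffix is -il, giving *pauiziil*.
Since the last vowel of the plural form *pauiziil* is /i/ (a front vowel), it takes -ke, giving *pauiziilke*.

pauiziilke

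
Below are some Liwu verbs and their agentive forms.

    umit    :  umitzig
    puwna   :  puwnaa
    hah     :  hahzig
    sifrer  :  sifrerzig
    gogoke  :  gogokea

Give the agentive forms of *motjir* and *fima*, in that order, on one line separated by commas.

The alternation tracks the final sound of the stem — -zig when the stem ends in a consonant (*umit*, *hah*, *sifrer*); -a when the stem ends in a vowel (*puwna*, *gogoke*).
Since the final sound of *motjir* is /r/ (a consonant), it takes -zig, giving *motjirzig*.
The final sound of *fima* is /a/, which is a vowel, so the suffix is -a, giving *fimaa*.

motjirzig, fimaa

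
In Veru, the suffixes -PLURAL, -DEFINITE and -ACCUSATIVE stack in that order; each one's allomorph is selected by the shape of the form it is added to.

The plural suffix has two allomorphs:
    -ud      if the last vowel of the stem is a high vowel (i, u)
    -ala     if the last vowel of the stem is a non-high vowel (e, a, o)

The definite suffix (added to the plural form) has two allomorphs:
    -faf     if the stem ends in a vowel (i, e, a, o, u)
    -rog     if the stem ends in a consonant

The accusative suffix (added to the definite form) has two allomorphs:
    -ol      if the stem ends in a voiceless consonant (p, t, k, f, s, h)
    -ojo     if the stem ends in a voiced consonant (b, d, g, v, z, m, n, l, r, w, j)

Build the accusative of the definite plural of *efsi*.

*efsi*: last vowel = /i/, a high vowel → -ud → *efsiud*.
The plural form *efsiud* — final sound /d/ (a consonant) → -rog → *efsiudrog*.
The final consonant of the definite form *efsiudrog* is /g/, which is voiced, so the accusative suffix is -ojo, giving *efsiudrogojo*.

efsiudrogojo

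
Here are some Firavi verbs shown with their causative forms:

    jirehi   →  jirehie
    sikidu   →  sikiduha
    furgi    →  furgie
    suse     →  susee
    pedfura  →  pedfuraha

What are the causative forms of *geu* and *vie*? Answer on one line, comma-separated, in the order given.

The suffix is conditioned by the last vowel: -e when the last vowel of the stem is a front vowel (*jirehi*, *furgi*, *suse*); -ha when the last vowel of the stem is a back vowel (*sikidu*, *pedfura*).
*geu* — last vowel /u/ (a back vowel) → -ha → *geuha*.
*vie* — last vowel /e/ (a front vowel) → -e → *viee*.

geuha, viee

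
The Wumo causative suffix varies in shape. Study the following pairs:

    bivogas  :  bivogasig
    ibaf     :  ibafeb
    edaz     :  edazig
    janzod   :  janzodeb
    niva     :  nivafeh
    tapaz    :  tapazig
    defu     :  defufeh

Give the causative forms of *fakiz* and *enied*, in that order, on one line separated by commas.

The suffix is conditioned by the final sound: -ig when the stem ends in a sibilant (*bivogas*, *edaz*, *tapaz*); -eb when the stem ends in a non-sibilant consonant (*ibaf*, *janzod*); -feh when the stem ends in a vowel (*niva*, *defu*).
The final sound of *fakiz* is /z/, which is a sibilant, so the suffix is -ig, giving *fakizig*.
*enied* — final sound /d/ (a non-sibilant consonant) → -eb → *eniedeb*.

fakizig, eniedeb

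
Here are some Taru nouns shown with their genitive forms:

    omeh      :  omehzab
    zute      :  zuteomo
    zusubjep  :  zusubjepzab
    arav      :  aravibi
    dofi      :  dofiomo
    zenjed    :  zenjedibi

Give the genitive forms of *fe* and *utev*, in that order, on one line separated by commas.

feomo, utevibi

Looking at the final sound of each stem: -zab when the stem ends in a voiceless consonant (*omeh*, *zusubjep*); -ibi when the stem ends in a voiced consonant (*arav*, *zenjed*); -omo when the stem ends in a vowel (*zute*, *dofi*).
The final sound of *fe* is /e/, which is a vowel, so the suffix is -omo, giving *feomo*.
*utev*: final sound = /v/, a voiced consonant → -ibi → *utevibi*.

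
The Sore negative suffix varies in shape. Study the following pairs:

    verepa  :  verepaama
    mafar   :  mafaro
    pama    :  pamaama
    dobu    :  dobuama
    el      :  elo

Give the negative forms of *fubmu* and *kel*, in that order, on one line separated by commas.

The pattern is consonant vs. vowel: -o when the stem ends in a consonant (*mafar*, *el*); -ama when the stem ends in a vowel (*verepa*, *pama*, *dobu*).
*fubmu* — final sound /u/ (a vowel) → -ama → *fubmuama*.
Since the final sound of *kel* is /l/ (a consonant), it takes -o, giving *kelo*.

fubmuama, kelo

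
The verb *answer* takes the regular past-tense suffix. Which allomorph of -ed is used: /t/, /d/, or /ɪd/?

/d/

The stem *answer* ends in a voiced sound other than /d/.
The -ed suffix is realized as /ɪd/ after /t, d/; as /t/ after other voiceless consonants; and as /d/ after other voiced sounds.
So -ed on *answer* is pronounced /d/.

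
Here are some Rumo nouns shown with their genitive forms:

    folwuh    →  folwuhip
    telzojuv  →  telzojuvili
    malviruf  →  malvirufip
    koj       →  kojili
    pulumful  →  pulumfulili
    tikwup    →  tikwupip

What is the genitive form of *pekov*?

pekovili

The pattern is voicing of the final consonant: -ip when the stem ends in a voiceless consonant (*folwuh*, *malviruf*, *tikwup*); -ili when the stem ends in a voiced consonant (*telzojuv*, *koj*, *pulumful*).
The final consonant of *pekov* is /v/, which is voiced, so the suffix is -ili, giving *pekovili*.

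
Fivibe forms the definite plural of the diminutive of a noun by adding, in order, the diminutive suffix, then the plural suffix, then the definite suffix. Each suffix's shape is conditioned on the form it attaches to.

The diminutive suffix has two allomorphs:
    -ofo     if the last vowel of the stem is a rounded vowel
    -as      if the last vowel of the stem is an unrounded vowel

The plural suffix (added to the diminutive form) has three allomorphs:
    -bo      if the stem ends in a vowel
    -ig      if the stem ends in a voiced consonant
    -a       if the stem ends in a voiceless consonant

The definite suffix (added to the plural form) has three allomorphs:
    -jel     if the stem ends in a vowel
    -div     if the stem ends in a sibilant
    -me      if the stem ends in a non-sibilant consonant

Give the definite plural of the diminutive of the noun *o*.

Since the last vowel of *o* is /o/ (a rounded vowel), it takes -ofo, giving *oofo*.
The final sound of the diminutive form *oofo* is /o/, which is a vowel, so the plural suffix is -bo, giving *oofobo*.
Since the final sound of the plural form *oofobo* is /o/ (a vowel), it takes -jel, giving *oofobojel*.

oofobojel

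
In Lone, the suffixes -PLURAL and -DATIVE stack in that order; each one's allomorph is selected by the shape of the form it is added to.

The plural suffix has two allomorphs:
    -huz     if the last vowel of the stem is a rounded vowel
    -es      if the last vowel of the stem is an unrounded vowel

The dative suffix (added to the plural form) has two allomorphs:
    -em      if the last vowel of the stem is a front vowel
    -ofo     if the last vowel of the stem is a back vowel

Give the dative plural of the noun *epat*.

epatesem

Since the last vowel of *epat* is /a/ (an unrounded vowel), it takes -es, giving *epates*.
Since the last vowel of the plural form *epates* is /e/ (a front vowel), it takes -em, giving *epatesem*.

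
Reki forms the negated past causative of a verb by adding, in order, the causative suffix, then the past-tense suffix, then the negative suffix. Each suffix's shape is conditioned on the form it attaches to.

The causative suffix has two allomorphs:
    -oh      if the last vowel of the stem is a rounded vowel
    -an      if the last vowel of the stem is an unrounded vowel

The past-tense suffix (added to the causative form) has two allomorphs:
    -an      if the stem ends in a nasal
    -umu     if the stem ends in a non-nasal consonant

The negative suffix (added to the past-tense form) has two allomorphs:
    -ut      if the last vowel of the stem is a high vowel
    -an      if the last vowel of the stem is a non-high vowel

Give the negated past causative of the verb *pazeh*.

The last vowel of *pazeh* is /e/, which is an unrounded vowel, so the causative suffix is -an, giving *pazehan*.
The causative form *pazehan*: final consonant = /n/, a nasal → -an → *pazehanan*.
The past-tense form *pazehanan*: last vowel = /a/, a non-high vowel → -an → *pazehananan*.

pazehananan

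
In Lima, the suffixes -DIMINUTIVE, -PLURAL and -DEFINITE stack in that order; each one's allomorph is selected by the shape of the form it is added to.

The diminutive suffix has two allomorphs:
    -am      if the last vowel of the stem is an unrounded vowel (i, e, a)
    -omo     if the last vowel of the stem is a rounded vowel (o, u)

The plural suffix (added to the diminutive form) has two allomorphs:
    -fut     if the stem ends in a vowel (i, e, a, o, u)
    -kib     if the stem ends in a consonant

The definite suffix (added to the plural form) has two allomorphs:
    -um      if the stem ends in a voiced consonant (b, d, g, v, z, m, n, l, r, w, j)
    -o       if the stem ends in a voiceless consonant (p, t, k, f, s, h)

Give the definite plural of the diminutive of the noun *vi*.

viamkibum

*vi*: last vowel = /i/, an unrounded vowel → -am → *viam*.
The diminutive form *viam* — final sound /m/ (a consonant) → -kib → *viamkib*.
Since the final consonant of the plural form *viamkib* is /b/ (voiced), it takes -um, giving *viamkibum*.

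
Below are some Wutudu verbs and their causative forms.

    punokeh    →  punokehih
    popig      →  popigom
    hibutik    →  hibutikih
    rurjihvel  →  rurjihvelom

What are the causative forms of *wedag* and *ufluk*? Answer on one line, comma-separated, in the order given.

The pattern is voicing of the final consonant: -ih when the stem ends in a voiceless consonant (*punokeh*, *hibutik*); -om when the stem ends in a voiced consonant (*popig*, *rurjihvel*).
Since the final consonant of *wedag* is /g/ (voiced), it takes -om, giving *wedagom*.
Since the final consonant of *ufluk* is /k/ (voiceless), it takes -ih, giving *uflukih*.

wedagom, uflukih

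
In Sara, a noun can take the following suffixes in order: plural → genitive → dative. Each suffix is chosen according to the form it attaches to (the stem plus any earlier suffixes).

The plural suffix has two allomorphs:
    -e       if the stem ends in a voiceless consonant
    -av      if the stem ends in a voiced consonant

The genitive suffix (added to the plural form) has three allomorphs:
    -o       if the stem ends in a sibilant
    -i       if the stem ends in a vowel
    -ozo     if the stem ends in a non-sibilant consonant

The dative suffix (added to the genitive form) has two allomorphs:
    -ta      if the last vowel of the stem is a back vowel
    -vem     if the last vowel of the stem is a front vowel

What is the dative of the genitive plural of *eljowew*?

eljowewavozota

*eljowew* — final consonant /w/ (voiced) → -av → *eljowewav*.
The final sound of the plural form *eljowewav* is /v/, which is a non-sibilant consonant, so the genitive suffix is -ozo, giving *eljowewavozo*.
The genitive form *eljowewavozo* — last vowel /o/ (a back vowel) → -ta → *eljowewavozota*.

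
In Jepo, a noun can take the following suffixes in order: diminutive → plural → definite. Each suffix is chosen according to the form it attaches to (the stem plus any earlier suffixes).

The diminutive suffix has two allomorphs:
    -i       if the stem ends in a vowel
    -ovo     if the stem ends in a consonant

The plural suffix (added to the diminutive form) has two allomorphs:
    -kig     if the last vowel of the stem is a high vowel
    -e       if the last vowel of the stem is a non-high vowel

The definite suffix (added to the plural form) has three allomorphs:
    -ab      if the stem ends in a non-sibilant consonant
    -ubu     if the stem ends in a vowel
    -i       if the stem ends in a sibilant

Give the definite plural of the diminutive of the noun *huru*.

*huru*: final sound = /u/, a vowel → -i → *hurui*.
The last vowel of the diminutive form *hurui* is /i/, which is a high vowel, so the plural suffix is -kig, giving *huruikig*.
The plural form *huruikig*: final sound = /g/, a non-sibilant consonant → -ab → *huruikigab*.

huruikigab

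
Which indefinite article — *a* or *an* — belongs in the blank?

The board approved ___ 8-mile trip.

The indefinite article is chosen by the initial *sound* of the following word, not its spelling.
The number *8* is spoken "eight", beginning with /eɪt/ — a vowel sound.
So the article is *an*: The board approved an 8-mile trip.

an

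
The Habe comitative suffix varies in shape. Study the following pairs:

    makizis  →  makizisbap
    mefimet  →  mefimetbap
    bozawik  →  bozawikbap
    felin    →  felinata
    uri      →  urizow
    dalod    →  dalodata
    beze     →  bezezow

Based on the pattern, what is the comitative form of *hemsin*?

The alternation tracks the final sound of the stem — -bap when the stem ends in a voiceless consonant (*makizis*, *mefimet*, *bozawik*); -ata when the stem ends in a voiced consonant (*felin*, *dalod*); -zow when the stem ends in a vowel (*uri*, *beze*).
Since the final sound of *hemsin* is /n/ (a voiced consonant), it takes -ata, giving *hemsinata*.

hemsinata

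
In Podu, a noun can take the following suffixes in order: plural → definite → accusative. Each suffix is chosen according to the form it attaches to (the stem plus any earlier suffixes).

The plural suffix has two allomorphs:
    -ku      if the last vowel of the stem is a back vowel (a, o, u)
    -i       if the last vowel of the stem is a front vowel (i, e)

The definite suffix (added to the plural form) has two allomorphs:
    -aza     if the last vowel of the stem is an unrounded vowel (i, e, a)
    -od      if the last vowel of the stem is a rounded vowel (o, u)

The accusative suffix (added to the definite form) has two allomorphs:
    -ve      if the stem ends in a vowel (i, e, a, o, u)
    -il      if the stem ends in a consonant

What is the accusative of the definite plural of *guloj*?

*guloj*: last vowel = /o/, a back vowel → -ku → *gulojku*.
Since the last vowel of the plural form *gulojku* is /u/ (a rounded vowel), it takes -od, giving *gulojkuod*.
The definite form *gulojkuod*: final sound = /d/, a consonant → -il → *gulojkuodil*.

gulojkuodil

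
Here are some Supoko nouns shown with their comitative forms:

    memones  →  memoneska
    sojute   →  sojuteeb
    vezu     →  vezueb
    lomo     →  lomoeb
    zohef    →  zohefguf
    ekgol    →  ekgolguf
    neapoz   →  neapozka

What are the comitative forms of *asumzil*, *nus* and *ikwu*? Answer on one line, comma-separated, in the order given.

The pattern is sibilance of the final sound: -ka when the stem ends in a sibilant (*memones*, *neapoz*); -guf when the stem ends in a non-sibilant consonant (*zohef*, *ekgol*); -eb when the stem ends in a vowel (*sojute*, *vezu*, *lomo*).
*asumzil* — final sound /l/ (a non-sibilant consonant) → -guf → *asumzilguf*.
*nus* — final sound /s/ (a sibilant) → -ka → *nuska*.
*ikwu* — final sound /u/ (a vowel) → -eb → *ikwueb*.

asumzilguf, nuska, ikwueb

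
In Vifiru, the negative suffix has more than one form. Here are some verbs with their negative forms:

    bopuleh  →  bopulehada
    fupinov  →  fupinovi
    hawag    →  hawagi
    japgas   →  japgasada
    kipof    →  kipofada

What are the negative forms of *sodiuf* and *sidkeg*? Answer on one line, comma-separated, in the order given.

The suffix is conditioned by the final consonant: -ada when the stem ends in a voiceless consonant (*bopuleh*, *japgas*, *kipof*); -i when the stem ends in a voiced consonant (*fupinov*, *hawag*).
The final consonant of *sodiuf* is /f/, which is voiceless, so the suffix is -ada, giving *sodiufada*.
*sidkeg* — final consonant /g/ (voiced) → -i → *sidkegi*.

sodiufada, sidkegi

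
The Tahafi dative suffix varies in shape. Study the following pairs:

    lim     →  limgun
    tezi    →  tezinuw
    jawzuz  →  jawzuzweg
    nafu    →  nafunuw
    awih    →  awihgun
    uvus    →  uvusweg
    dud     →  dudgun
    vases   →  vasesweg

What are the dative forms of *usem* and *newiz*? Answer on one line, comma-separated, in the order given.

usemgun, newizweg

Looking at the final sound of each stem: -weg when the stem ends in a sibilant (*jawzuz*, *uvus*, *vases*); -gun when the stem ends in a non-sibilant consonant (*lim*, *awih*, *dud*); -nuw when the stem ends in a vowel (*tezi*, *nafu*).
*usem* — final sound /m/ (a non-sibilant consonant) → -gun → *usemgun*.
The final sound of *newiz* is /z/, which is a sibilant, so the suffix is -weg, giving *newizweg*.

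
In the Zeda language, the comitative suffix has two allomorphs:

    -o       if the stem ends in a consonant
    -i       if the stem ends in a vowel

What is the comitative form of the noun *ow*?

owo

Since the final sound of *ow* is /w/ (a consonant), it takes -o, giving *owo*.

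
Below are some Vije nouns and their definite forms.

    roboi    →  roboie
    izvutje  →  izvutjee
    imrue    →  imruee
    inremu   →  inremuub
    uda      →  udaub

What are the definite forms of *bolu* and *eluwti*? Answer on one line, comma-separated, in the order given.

The suffix is conditioned by the last vowel: -e when the last vowel of the stem is a front vowel (*roboi*, *izvutje*, *imrue*); -ub when the last vowel of the stem is a back vowel (*inremu*, *uda*).
*bolu* — last vowel /u/ (a back vowel) → -ub → *boluub*.
*eluwti* — last vowel /i/ (a front vowel) → -e → *eluwtie*.

boluub, eluwtie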